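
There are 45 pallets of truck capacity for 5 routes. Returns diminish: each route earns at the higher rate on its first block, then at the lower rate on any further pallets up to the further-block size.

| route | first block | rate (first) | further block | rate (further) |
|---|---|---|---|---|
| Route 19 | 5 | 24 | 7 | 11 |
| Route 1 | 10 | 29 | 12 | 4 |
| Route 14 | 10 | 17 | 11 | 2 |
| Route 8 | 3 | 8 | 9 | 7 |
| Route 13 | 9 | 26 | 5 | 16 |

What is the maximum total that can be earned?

960

Order all 10 blocks by rate: Route 1/T1 29 > Route 13/T1 26 > Route 19/T1 24 > Route 14/T1 17 > Route 13/T2 16 > Route 19/T2 11 > Route 8/T1 8 > Route 8/T2 7 > Route 1/T2 4 > Route 14/T2 2.
Fill Route 1 T1 block (10 at 29) — 35 left.
Route 13/T1 (26): +9 — 26 left.
Route 19/T1 (24): +5 — 21 left.
Route 14 T1 at 17: fill all 10 — 11 left.
Route 13 T2 at 16: fill all 5 — 6 left.
Route 19 T2 at 11: only 6 left, fill 6.
Total = 29×10 + 26×9 + 24×5 + 17×10 + 16×5 + 11×6 = 960.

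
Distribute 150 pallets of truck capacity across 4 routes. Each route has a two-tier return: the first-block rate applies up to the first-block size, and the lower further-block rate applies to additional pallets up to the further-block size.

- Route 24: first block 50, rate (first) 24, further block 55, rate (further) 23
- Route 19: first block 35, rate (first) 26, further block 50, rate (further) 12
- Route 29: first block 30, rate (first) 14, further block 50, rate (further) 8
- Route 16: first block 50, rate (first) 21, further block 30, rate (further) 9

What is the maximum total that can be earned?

3585

Rank every tier by rate: Route 19/tier1 26 > Route 24/tier1 24 > Route 24/tier2 23 > Route 16/tier1 21 > Route 29/tier1 14 > Route 19/tier2 12 > Route 16/tier2 9 > Route 29/tier2 8.
Route 19/tier1 (26): +35 ; 115 left.
Route 24/tier1 (24): +50 ; 65 left.
Route 24/tier2 (23): +55 ; 10 left.
10 remain; put them into Route 16 tier1 at 21.
Total = 26×35 + 24×50 + 23×55 + 21×10 = 3585.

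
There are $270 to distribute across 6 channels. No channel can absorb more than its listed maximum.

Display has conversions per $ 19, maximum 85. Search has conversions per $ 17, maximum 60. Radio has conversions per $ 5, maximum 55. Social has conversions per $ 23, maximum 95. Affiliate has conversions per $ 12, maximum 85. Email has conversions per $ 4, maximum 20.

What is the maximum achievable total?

Highest conversions per $ first: Social 23 > Display 19 > Search 17 > Affiliate 12 > Radio 5 > Email 4.
Social takes 95 to reach its cap of 95 → 175 left.
Display takes 85 to reach its cap of 85 → 90 left.
Give Search 60 to hit its cap of 60 → 30 left.
Affiliate has room for 85 but only 30 remain, so it gets 30.
Total = 19×85 + 17×60 + 23×95 + 12×30 = 5180.

5180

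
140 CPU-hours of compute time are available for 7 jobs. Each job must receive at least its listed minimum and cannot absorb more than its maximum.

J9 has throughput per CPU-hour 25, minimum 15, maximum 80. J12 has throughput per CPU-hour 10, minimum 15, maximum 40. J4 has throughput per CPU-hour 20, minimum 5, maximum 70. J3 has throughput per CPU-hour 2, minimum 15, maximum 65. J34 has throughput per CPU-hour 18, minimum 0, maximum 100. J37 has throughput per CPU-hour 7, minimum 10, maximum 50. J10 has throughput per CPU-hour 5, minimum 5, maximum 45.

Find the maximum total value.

Meeting every minimum uses 15+15+5+15+0+10+5 = 65 CPU-hours, leaving 75.
Highest throughput per CPU-hour first: J9 25 > J4 20 > J34 18 > J12 10 > J37 7 > J10 5 > J3 2.
Give J9 65 more to hit its cap of 80 → 10 left.
J4: +10 (room for 65) → 15. Pool exhausted.
Total = 25×80 + 10×15 + 20×15 + 2×15 + 7×10 + 5×5 = 2575.

2575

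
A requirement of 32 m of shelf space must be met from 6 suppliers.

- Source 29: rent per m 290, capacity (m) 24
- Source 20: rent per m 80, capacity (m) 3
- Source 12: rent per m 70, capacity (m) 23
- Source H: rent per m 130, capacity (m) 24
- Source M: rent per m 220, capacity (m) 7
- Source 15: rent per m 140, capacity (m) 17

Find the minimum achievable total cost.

2630

Cheapest first:
Source 12 (70): use full 23 ; 9 m to go.
Source 20 (80): use full 3 ; 6 m to go.
Take 6 from Source H at 130 to finish.
Source 15, Source M, Source 29: unused.
Cost = 23×70 + 3×80 + 6×130 = 2630.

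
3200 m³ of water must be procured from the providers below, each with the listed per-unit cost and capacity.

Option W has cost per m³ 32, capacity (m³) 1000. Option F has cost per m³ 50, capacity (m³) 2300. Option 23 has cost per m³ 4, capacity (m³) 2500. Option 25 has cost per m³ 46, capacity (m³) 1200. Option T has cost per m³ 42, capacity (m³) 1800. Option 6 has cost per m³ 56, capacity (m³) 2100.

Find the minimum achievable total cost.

Cheapest first:
Take 2500 from Option 23 at 4 ; need 700 more.
Take 700 from Option W at 32 to finish.
Option T, Option 25, Option F, Option 6: unused.
Cost = 2500×4 + 700×32 = 32400.

32400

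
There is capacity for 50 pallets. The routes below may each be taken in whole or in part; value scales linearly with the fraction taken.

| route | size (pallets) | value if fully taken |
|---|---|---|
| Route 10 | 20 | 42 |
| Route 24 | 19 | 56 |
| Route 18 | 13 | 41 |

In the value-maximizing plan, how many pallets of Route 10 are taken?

Best value per unit of size first: Route 18 41/13≈3.15, Route 24 56/19≈2.95, Route 10 42/20≈2.1.
All 13 pallets of Route 18 fit (value 41) — 37 remain.
Route 24: take in full, 19 pallets for value 56 — 18 left.
18 pallets left: a 18/20 share of Route 10 gives 42×18/20 = 37.8.

18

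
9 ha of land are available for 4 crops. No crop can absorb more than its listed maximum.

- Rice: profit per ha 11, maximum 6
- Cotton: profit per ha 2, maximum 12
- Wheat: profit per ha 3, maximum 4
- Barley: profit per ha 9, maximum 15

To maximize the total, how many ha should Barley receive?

Rank by profit per ha: Rice 11 > Barley 9 > Wheat 3 > Cotton 2.
Give Rice 6 to hit its cap of 6 — 3 left.
Barley has room for 15 but only 3 remain, so it gets 3.

3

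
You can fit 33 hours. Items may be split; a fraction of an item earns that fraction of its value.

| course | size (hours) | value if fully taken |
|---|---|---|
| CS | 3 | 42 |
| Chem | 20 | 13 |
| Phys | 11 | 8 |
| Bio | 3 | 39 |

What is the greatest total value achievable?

99.4

Best value per unit of size first: CS 42/3≈14, Bio 39/3≈13, Phys 8/11≈0.727, Chem 13/20≈0.65.
All 3 hours of CS fit (value 42) — 30 remain.
Take all of Bio (3 hours, value 39) — 27 hours left.
Take all of Phys (11 hours, value 8) — 16 hours left.
Only 16 hours remain; take 16/20 of Chem for value 13×16/20 = 10.4.
Total value = 99.4.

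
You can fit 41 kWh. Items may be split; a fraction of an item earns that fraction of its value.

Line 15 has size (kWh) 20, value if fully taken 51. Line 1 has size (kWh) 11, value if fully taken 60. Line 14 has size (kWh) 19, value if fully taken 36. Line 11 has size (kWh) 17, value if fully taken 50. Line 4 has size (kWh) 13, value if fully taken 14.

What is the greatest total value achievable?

143.15

Sort by value density: Line 1 60/11≈5.45, Line 11 50/17≈2.94, Line 15 51/20≈2.55, Line 14 36/19≈1.89, Line 4 14/13≈1.08.
Take all of Line 1 (11 kWh, value 60) ; 30 kWh left.
Line 11: take in full, 17 kWh for value 50 ; 13 left.
Fill the last 13 kWh with part of Line 15: 13/20 of it earns 33.15.
Total value = 143.15.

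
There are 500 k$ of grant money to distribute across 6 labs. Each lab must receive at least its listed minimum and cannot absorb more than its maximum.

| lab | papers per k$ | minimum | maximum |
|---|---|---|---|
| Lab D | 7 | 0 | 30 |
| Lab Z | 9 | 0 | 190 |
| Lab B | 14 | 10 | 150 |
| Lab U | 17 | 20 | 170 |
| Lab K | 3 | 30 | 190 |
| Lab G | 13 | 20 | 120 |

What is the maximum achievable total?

6910

Meeting every minimum uses 0+0+10+20+30+20 = 80 k$, leaving 420.
Rank by papers per k$: Lab U 17 > Lab B 14 > Lab G 13 > Lab Z 9 > Lab D 7 > Lab K 3.
Give Lab U 150 more to hit its cap of 170 → 270 left.
Give Lab B 140 more to hit its cap of 150 → 130 left.
Give Lab G 100 more to hit its cap of 120 → 30 left.
Lab Z: +30 (room for 190) → 30. Pool exhausted.
Total = 9×30 + 14×150 + 17×170 + 3×30 + 13×120 = 6910.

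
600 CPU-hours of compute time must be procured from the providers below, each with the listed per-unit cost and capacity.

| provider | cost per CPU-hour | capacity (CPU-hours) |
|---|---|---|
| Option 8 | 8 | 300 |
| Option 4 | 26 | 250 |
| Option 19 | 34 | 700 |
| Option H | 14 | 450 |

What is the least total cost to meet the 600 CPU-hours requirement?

6600

Cheapest first:
Option 8 at 8: take all 300 CPU-hours → 300 still needed.
Take 300 from Option H at 14 to finish.
Option 4, Option 19: unused.
Cost = 300×8 + 300×14 = 6600.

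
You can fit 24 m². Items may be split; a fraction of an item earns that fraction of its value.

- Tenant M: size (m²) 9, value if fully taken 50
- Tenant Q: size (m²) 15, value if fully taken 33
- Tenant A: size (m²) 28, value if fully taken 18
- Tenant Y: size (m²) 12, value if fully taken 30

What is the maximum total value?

86.6

Rank by value-to-size ratio: Tenant M 50/9≈5.56, Tenant Y 30/12≈2.5, Tenant Q 33/15≈2.2, Tenant A 18/28≈0.643.
Take all of Tenant M (9 m², value 50) → 15 m² left.
All 12 m² of Tenant Y fit (value 30) → 3 remain.
3 m² left: a 3/15 share of Tenant Q gives 33×3/15 = 6.6.
Total value = 86.6.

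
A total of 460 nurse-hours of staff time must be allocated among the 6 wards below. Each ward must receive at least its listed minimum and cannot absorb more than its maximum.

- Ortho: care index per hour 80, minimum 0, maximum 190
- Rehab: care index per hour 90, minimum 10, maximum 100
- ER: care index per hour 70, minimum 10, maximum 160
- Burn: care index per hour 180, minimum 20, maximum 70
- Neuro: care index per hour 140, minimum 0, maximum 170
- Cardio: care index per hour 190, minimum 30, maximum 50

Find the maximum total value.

60400

Meeting every minimum uses 0+10+10+20+0+30 = 70 nurse-hours, leaving 390.
Order the wards by care index per hour: Cardio 190 > Burn 180 > Neuro 140 > Rehab 90 > Ortho 80 > ER 70.
Give Cardio 20 more to hit its cap of 50 ; 370 left.
Burn: +50 to 70 (cap) ; 320 left.
Neuro takes 170 more to reach its cap of 170 ; 150 left.
Rehab takes 90 more to reach its cap of 100 ; 60 left.
Ortho has room for 190 more but only 60 remain, so it gets 60.
Total = 80×60 + 90×100 + 70×10 + 180×70 + 140×170 + 190×50 = 60400.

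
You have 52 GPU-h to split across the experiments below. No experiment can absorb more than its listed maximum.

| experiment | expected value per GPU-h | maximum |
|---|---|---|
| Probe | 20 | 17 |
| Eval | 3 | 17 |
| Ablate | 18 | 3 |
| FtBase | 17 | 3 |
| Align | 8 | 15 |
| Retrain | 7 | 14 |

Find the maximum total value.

663

Order the experiments by expected value per GPU-h: Probe 20 > Ablate 18 > FtBase 17 > Align 8 > Retrain 7 > Eval 3.
Probe takes 17 to reach its cap of 17 — 35 left.
Give Ablate 3 to hit its cap of 3 — 32 left.
FtBase: +3 to 3 (cap) — 29 left.
Align: +15 to 15 (cap) — 14 left.
Give Retrain 14 to hit its cap of 14 — 0 left.
Total = 20×17 + 18×3 + 17×3 + 8×15 + 7×14 = 663.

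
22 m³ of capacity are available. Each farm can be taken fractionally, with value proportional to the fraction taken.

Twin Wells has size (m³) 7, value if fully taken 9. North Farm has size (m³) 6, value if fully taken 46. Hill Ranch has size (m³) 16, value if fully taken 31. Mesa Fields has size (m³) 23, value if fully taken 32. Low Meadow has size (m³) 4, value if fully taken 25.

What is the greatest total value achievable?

Rank by value-to-size ratio: North Farm 46/6≈7.67, Low Meadow 25/4≈6.25, Hill Ranch 31/16≈1.94, Mesa Fields 32/23≈1.39, Twin Wells 9/7≈1.29.
All 6 m³ of North Farm fit (value 46) ; 16 remain.
Low Meadow: take in full, 4 m³ for value 25 ; 12 left.
Only 12 m³ remain; take 12/16 of Hill Ranch for value 31×12/16 = 23.25.
Total value = 94.25.

94.25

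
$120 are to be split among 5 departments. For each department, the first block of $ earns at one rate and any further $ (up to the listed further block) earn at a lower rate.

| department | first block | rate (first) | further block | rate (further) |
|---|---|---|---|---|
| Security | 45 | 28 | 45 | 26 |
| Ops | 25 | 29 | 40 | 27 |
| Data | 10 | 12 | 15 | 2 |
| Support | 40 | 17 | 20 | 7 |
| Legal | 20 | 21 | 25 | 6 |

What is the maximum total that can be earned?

Rank every tier by rate: Ops/T1 29 > Security/T1 28 > Ops/T2 27 > Security/T2 26 > Legal/T1 21 > Support/T1 17 > Data/T1 12 > Support/T2 7 > Legal/T2 6 > Data/T2 2.
Ops/T1 (29): +25 ; 95 left.
Fill Security T1 block (45 at 28) ; 50 left.
Ops T2 at 27: fill all 40 ; 10 left.
Security T2 at 26: only 10 left, fill 10.
Total = 29×25 + 28×45 + 27×40 + 26×10 = 3325.

3325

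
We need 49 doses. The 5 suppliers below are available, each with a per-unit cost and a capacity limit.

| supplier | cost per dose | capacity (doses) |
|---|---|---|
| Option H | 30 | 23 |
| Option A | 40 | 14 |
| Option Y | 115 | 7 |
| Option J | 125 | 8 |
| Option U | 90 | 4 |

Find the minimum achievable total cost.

2540

Cheapest first:
Option H at 30: take all 23 doses — 26 still needed.
Option A (40): use full 14 — 12 doses to go.
Take 4 from Option U at 90 — need 8 more.
Take 7 from Option Y at 115 — need 1 more.
Option J (125): take the remaining 1 — done.
Cost = 23×30 + 14×40 + 4×90 + 7×115 + 1×125 = 2540.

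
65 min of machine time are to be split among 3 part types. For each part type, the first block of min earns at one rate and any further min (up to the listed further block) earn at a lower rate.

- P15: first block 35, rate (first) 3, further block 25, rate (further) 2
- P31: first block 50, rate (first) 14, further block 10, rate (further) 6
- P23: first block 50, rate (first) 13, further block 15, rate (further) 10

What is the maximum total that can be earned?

895

Treat each block as its own option and order by rate: P31/T1 14 > P23/T1 13 > P23/T2 10 > P31/T2 6 > P15/T1 3 > P15/T2 2.
P31 T1 at 14: fill all 50 → 15 left.
15 remain; put them into P23 T1 at 13.
Total = 14×50 + 13×15 = 895.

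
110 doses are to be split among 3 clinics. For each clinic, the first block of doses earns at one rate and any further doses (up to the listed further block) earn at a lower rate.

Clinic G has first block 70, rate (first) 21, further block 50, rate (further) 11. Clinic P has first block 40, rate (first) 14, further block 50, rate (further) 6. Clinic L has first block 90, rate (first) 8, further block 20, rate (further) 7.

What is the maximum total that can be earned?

2030

Order all 6 blocks by rate: Clinic G/first 21 > Clinic P/first 14 > Clinic G/second 11 > Clinic L/first 8 > Clinic L/second 7 > Clinic P/second 6.
Clinic G first at 21: fill all 70 — 40 left.
Fill Clinic P first block (40 at 14) — 0 left.
Total = 21×70 + 14×40 = 2030.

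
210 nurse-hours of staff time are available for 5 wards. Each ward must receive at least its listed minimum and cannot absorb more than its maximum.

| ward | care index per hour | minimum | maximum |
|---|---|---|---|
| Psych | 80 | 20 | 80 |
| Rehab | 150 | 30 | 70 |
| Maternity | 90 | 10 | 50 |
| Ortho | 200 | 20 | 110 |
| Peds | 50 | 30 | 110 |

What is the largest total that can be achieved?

32000

Meeting every minimum uses 20+30+10+20+30 = 110 nurse-hours, leaving 100.
Order the wards by care index per hour: Ortho 200 > Rehab 150 > Maternity 90 > Psych 80 > Peds 50.
Ortho: +90 to 110 (cap) → 10 left.
Rehab: +10 (room for 40) → 40. Pool exhausted.
Total = 80×20 + 150×40 + 90×10 + 200×110 + 50×30 = 32000.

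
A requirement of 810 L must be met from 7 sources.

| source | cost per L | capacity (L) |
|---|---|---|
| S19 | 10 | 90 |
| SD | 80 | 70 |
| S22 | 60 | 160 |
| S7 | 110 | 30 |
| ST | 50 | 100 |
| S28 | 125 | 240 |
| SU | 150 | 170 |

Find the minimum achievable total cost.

72400

Cheapest first:
S19 at 10: take all 90 L ; 720 still needed.
Take 100 from ST at 50 ; need 620 more.
S22 at 60: take all 160 L ; 460 still needed.
Take 70 from SD at 80 ; need 390 more.
Take 30 from S7 at 110 ; need 360 more.
S28 (125): use full 240 ; 120 L to go.
SU (150): take the remaining 120 ; done.
Cost = 90×10 + 100×50 + 160×60 + 70×80 + 30×110 + 240×125 + 120×150 = 72400.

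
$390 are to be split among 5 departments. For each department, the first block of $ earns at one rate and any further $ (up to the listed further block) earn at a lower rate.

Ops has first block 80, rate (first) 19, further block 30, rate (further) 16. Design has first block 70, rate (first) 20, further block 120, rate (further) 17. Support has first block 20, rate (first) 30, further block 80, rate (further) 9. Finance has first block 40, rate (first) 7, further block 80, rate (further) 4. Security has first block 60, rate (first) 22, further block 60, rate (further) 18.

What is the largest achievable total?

7620

Order all 10 blocks by rate: Support/T1 30 > Security/T1 22 > Design/T1 20 > Ops/T1 19 > Security/T2 18 > Design/T2 17 > Ops/T2 16 > Support/T2 9 > Finance/T1 7 > Finance/T2 4.
Fill Support T1 block (20 at 30) ; 370 left.
Security/T1 (22): +60 ; 310 left.
Fill Design T1 block (70 at 20) ; 240 left.
Ops T1 at 19: fill all 80 ; 160 left.
Security/T2 (18): +60 ; 100 left.
Design/T2: +100 of 120 at 17; pool empty.
Total = 30×20 + 22×60 + 20×70 + 19×80 + 18×60 + 17×100 = 7620.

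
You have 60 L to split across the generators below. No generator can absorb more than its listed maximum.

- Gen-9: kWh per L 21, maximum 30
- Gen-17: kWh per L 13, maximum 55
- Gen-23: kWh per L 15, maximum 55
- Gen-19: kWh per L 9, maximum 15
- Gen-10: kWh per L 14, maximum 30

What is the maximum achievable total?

1080

Highest kWh per L first: Gen-9 21 > Gen-23 15 > Gen-10 14 > Gen-17 13 > Gen-19 9.
Gen-9: +30 to 30 (cap) ; 30 left.
Gen-23 has room for 55 but only 30 remain, so it gets 30.
Total = 21×30 + 15×30 = 1080.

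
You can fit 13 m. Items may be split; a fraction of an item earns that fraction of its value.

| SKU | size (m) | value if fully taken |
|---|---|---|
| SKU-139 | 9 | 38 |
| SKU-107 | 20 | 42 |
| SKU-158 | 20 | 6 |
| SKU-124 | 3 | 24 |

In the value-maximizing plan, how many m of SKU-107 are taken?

Rank by value-to-size ratio: SKU-124 24/3≈8, SKU-139 38/9≈4.22, SKU-107 42/20≈2.1, SKU-158 6/20≈0.3.
All 3 m of SKU-124 fit (value 24) ; 10 remain.
SKU-139: take in full, 9 m for value 38 ; 1 left.
Fill the last 1 m with part of SKU-107: 1/20 of it earns 2.1.

1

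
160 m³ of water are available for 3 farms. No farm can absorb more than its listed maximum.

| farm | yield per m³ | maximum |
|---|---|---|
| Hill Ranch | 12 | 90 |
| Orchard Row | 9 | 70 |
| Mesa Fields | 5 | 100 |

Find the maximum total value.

Order the farms by yield per m³: Hill Ranch 12 > Orchard Row 9 > Mesa Fields 5.
Hill Ranch takes 90 to reach its cap of 90 ; 70 left.
Orchard Row: +70 to 70 (cap) ; 0 left.
Total = 12×90 + 9×70 = 1710.

1710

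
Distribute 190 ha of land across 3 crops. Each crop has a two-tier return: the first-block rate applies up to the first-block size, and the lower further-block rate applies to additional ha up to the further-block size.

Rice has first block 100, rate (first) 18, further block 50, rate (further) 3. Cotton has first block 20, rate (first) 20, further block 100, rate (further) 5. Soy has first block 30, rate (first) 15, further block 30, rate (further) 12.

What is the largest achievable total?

Treat each block as its own option and order by rate: Cotton/T1 20 > Rice/T1 18 > Soy/T1 15 > Soy/T2 12 > Cotton/T2 5 > Rice/T2 3.
Cotton T1 at 20: fill all 20 ; 170 left.
Fill Rice T1 block (100 at 18) ; 70 left.
Soy T1 at 15: fill all 30 ; 40 left.
Soy/T2 (12): +30 ; 10 left.
10 remain; put them into Cotton T2 at 5.
Total = 20×20 + 18×100 + 15×30 + 12×30 + 5×10 = 3060.

3060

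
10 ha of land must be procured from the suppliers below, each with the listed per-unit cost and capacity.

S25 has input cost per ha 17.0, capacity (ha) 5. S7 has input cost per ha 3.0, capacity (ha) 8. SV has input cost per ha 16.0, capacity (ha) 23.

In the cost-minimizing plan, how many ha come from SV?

2

Fill from the cheapest supplier first.
Take 8 from S7 at 3.0 — need 2 more.
SV (16.0): take the remaining 2 — done.
S25: unused.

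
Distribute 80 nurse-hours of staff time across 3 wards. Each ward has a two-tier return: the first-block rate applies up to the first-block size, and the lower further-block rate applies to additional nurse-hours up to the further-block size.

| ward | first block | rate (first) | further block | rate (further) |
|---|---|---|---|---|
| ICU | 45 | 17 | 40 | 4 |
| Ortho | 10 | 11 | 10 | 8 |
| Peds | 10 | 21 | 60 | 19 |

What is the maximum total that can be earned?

1520

Order all 6 blocks by rate: Peds/tier1 21 > Peds/tier2 19 > ICU/tier1 17 > Ortho/tier1 11 > Ortho/tier2 8 > ICU/tier2 4.
Peds/tier1 (21): +10 — 70 left.
Peds tier2 at 19: fill all 60 — 10 left.
10 remain; put them into ICU tier1 at 17.
Total = 21×10 + 19×60 + 17×10 = 1520.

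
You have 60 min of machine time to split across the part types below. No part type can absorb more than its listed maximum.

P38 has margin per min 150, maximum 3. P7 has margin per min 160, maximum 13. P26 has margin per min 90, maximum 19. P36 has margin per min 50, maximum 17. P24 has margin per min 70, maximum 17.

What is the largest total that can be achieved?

5830

Highest margin per min first: P7 160 > P38 150 > P26 90 > P24 70 > P36 50.
P7 takes 13 to reach its cap of 13 → 47 left.
Give P38 3 to hit its cap of 3 → 44 left.
P26: +19 to 19 (cap) → 25 left.
P24 takes 17 to reach its cap of 17 → 8 left.
Only 8 left; P36 takes them to reach 8.
Total = 150×3 + 160×13 + 90×19 + 50×8 + 70×17 = 5830.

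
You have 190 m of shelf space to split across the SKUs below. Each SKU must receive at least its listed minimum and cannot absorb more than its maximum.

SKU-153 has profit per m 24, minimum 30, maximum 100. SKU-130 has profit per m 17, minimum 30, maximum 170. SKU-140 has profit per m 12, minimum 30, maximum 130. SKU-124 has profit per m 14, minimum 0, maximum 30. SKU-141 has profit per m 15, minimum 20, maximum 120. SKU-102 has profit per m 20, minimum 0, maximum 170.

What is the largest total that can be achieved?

3770

Meeting every minimum uses 30+30+30+0+20+0 = 110 m, leaving 80.
Order the SKUs by profit per m: SKU-153 24 > SKU-102 20 > SKU-130 17 > SKU-141 15 > SKU-124 14 > SKU-140 12.
SKU-153 takes 70 more to reach its cap of 100 → 10 left.
SKU-102: +10 (room for 170) → 10. Pool exhausted.
Total = 24×100 + 17×30 + 12×30 + 15×20 + 20×10 = 3770.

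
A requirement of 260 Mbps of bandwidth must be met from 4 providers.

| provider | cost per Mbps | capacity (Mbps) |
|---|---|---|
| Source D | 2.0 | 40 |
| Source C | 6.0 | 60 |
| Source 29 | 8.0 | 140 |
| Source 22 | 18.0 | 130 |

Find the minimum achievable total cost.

Fill from the cheapest provider first.
Source D at 2.0: take all 40 Mbps ; 220 still needed.
Source C (6.0): use full 60 ; 160 Mbps to go.
Source 29 at 8.0: take all 140 Mbps ; 20 still needed.
Take 20 from Source 22 at 18.0 to finish.
Cost = 40×2.0 + 60×6.0 + 140×8.0 + 20×18.0 = 1920.

1920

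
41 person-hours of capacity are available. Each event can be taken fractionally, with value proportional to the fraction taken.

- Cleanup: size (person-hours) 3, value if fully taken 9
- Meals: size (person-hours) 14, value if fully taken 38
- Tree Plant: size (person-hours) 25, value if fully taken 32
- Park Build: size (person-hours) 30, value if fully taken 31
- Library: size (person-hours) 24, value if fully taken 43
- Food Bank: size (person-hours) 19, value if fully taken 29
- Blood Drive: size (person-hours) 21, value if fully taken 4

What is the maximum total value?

Sort by value density: Cleanup 9/3≈3, Meals 38/14≈2.71, Library 43/24≈1.79, Food Bank 29/19≈1.53, Tree Plant 32/25≈1.28, Park Build 31/30≈1.03, Blood Drive 4/21≈0.19.
All 3 person-hours of Cleanup fit (value 9) → 38 remain.
Take all of Meals (14 person-hours, value 38) → 24 person-hours left.
Library: take in full, 24 person-hours for value 43 → 0 left.
Total value = 90.

90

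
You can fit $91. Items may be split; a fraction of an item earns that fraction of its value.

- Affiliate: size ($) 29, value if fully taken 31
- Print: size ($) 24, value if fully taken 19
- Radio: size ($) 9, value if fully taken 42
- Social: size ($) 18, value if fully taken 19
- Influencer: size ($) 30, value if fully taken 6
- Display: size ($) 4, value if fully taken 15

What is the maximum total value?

127.4

Rank by value-to-size ratio: Radio 42/9≈4.67, Display 15/4≈3.75, Affiliate 31/29≈1.07, Social 19/18≈1.06, Print 19/24≈0.792, Influencer 6/30≈0.2.
All 9 $ of Radio fit (value 42) → 82 remain.
All 4 $ of Display fit (value 15) → 78 remain.
Affiliate: take in full, 29 $ for value 31 → 49 left.
All 18 $ of Social fit (value 19) → 31 remain.
All 24 $ of Print fit (value 19) → 7 remain.
Fill the last 7 $ with part of Influencer: 7/30 of it earns 1.4.
Total value = 127.4.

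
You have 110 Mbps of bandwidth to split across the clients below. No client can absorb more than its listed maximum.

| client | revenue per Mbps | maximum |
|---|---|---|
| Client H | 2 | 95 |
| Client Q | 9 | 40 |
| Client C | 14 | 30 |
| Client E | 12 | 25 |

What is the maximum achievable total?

1110

Highest revenue per Mbps first: Client C 14 > Client E 12 > Client Q 9 > Client H 2.
Give Client C 30 to hit its cap of 30 → 80 left.
Give Client E 25 to hit its cap of 25 → 55 left.
Client Q: +40 to 40 (cap) → 15 left.
Client H has room for 95 but only 15 remain, so it gets 15.
Total = 2×15 + 9×40 + 14×30 + 12×25 = 1110.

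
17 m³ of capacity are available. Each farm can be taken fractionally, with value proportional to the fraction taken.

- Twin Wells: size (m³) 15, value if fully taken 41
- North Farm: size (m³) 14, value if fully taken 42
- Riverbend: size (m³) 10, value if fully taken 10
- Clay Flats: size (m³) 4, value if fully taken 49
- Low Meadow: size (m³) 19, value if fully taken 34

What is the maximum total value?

Sort by value density: Clay Flats 49/4≈12.2, North Farm 42/14≈3, Twin Wells 41/15≈2.73, Low Meadow 34/19≈1.79, Riverbend 10/10≈1.
Clay Flats: take in full, 4 m³ for value 49 — 13 left.
Only 13 m³ remain; take 13/14 of North Farm for value 42×13/14 = 39.
Total value = 88.

88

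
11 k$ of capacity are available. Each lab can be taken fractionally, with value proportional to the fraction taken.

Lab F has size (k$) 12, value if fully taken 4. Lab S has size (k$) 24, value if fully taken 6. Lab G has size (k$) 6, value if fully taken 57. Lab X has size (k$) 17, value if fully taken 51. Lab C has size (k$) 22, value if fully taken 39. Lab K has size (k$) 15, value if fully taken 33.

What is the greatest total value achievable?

Rank by value-to-size ratio: Lab G 57/6≈9.5, Lab X 51/17≈3, Lab K 33/15≈2.2, Lab C 39/22≈1.77, Lab F 4/12≈0.333, Lab S 6/24≈0.25.
Take all of Lab G (6 k$, value 57) — 5 k$ left.
5 k$ left: a 5/17 share of Lab X gives 51×5/17 = 15.
Total value = 72.

72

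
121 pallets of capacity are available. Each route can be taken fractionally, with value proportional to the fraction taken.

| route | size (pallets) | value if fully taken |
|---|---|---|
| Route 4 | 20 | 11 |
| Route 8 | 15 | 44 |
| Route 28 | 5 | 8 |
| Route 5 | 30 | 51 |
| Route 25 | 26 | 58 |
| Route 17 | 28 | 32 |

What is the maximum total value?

202.35

Sort by value density: Route 8 44/15≈2.93, Route 25 58/26≈2.23, Route 5 51/30≈1.7, Route 28 8/5≈1.6, Route 17 32/28≈1.14, Route 4 11/20≈0.55.
All 15 pallets of Route 8 fit (value 44) — 106 remain.
Take all of Route 25 (26 pallets, value 58) — 80 pallets left.
Take all of Route 5 (30 pallets, value 51) — 50 pallets left.
All 5 pallets of Route 28 fit (value 8) — 45 remain.
Take all of Route 17 (28 pallets, value 32) — 17 pallets left.
17 pallets left: a 17/20 share of Route 4 gives 11×17/20 = 9.35.
Total value = 202.35.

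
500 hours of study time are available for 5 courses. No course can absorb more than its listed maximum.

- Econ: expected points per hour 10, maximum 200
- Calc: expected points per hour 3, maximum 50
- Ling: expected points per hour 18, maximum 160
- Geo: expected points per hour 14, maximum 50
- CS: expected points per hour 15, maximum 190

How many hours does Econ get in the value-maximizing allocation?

100

Rank by expected points per hour: Ling 18 > CS 15 > Geo 14 > Econ 10 > Calc 3.
Give Ling 160 to hit its cap of 160 → 340 left.
Give CS 190 to hit its cap of 190 → 150 left.
Geo: +50 to 50 (cap) → 100 left.
Only 100 left; Econ takes them to reach 100.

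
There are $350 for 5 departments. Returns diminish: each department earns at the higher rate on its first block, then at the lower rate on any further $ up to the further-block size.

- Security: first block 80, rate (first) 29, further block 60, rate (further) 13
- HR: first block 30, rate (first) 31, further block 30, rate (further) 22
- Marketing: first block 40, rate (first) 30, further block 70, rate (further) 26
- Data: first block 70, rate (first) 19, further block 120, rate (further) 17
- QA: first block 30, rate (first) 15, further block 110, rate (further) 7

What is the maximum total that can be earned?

Rank every tier by rate: HR/T1 31 > Marketing/T1 30 > Security/T1 29 > Marketing/T2 26 > HR/T2 22 > Data/T1 19 > Data/T2 17 > QA/T1 15 > Security/T2 13 > QA/T2 7.
HR/T1 (31): +30 — 320 left.
Fill Marketing T1 block (40 at 30) — 280 left.
Fill Security T1 block (80 at 29) — 200 left.
Fill Marketing T2 block (70 at 26) — 130 left.
HR/T2 (22): +30 — 100 left.
Fill Data T1 block (70 at 19) — 30 left.
Data/T2: +30 of 120 at 17; pool empty.
Total = 31×30 + 30×40 + 29×80 + 26×70 + 22×30 + 19×70 + 17×30 = 8770.

8770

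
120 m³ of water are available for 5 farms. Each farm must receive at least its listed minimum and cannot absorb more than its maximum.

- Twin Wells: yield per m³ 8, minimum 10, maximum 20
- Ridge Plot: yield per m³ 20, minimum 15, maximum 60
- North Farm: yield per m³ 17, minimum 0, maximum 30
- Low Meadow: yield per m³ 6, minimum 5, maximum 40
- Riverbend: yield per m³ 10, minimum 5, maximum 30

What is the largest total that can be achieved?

1970

Meeting every minimum uses 10+15+0+5+5 = 35 m³, leaving 85.
Highest yield per m³ first: Ridge Plot 20 > North Farm 17 > Riverbend 10 > Twin Wells 8 > Low Meadow 6.
Ridge Plot takes 45 more to reach its cap of 60 — 40 left.
Give North Farm 30 more to hit its cap of 30 — 10 left.
Riverbend: +10 (room for 25) → 15. Pool exhausted.
Total = 8×10 + 20×60 + 17×30 + 6×5 + 10×15 = 1970.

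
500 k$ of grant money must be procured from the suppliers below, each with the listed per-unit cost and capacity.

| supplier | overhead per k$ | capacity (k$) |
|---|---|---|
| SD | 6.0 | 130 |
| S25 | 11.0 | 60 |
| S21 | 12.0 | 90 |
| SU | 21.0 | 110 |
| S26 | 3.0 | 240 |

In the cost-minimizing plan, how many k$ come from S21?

Cheapest first:
S26 at 3.0: take all 240 k$ — 260 still needed.
SD (6.0): use full 130 — 130 k$ to go.
Take 60 from S25 at 11.0 — need 70 more.
Take 70 from S21 at 12.0 to finish.
SU: unused.

70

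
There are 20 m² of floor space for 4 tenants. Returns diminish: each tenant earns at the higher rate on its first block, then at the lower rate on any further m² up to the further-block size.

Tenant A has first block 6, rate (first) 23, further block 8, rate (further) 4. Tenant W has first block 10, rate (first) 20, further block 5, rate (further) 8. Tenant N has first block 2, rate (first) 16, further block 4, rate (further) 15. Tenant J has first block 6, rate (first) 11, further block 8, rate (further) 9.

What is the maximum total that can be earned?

Rank every tier by rate: Tenant A/T1 23 > Tenant W/T1 20 > Tenant N/T1 16 > Tenant N/T2 15 > Tenant J/T1 11 > Tenant J/T2 9 > Tenant W/T2 8 > Tenant A/T2 4.
Tenant A/T1 (23): +6 ; 14 left.
Tenant W T1 at 20: fill all 10 ; 4 left.
Fill Tenant N T1 block (2 at 16) ; 2 left.
Tenant N T2 at 15: only 2 left, fill 2.
Total = 23×6 + 20×10 + 16×2 + 15×2 = 400.

400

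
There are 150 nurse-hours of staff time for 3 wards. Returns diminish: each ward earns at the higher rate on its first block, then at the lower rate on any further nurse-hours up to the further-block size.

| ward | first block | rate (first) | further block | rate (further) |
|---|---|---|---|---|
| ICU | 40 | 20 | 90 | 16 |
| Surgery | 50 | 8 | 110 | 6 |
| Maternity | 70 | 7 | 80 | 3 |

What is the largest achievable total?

Order all 6 blocks by rate: ICU/tier1 20 > ICU/tier2 16 > Surgery/tier1 8 > Maternity/tier1 7 > Surgery/tier2 6 > Maternity/tier2 3.
ICU tier1 at 20: fill all 40 — 110 left.
Fill ICU tier2 block (90 at 16) — 20 left.
Surgery/tier1: +20 of 50 at 8; pool empty.
Total = 20×40 + 16×90 + 8×20 = 2400.

2400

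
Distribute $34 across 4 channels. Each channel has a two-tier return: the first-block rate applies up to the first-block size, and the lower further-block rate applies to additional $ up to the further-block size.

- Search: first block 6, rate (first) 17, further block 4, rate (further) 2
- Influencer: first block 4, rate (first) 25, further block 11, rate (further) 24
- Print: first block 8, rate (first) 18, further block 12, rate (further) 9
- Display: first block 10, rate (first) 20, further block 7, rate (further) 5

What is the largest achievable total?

725

Rank every tier by rate: Influencer/tier1 25 > Influencer/tier2 24 > Display/tier1 20 > Print/tier1 18 > Search/tier1 17 > Print/tier2 9 > Display/tier2 5 > Search/tier2 2.
Influencer/tier1 (25): +4 → 30 left.
Influencer tier2 at 24: fill all 11 → 19 left.
Display/tier1 (20): +10 → 9 left.
Fill Print tier1 block (8 at 18) → 1 left.
Search/tier1: +1 of 6 at 17; pool empty.
Total = 25×4 + 24×11 + 20×10 + 18×8 + 17×1 = 725.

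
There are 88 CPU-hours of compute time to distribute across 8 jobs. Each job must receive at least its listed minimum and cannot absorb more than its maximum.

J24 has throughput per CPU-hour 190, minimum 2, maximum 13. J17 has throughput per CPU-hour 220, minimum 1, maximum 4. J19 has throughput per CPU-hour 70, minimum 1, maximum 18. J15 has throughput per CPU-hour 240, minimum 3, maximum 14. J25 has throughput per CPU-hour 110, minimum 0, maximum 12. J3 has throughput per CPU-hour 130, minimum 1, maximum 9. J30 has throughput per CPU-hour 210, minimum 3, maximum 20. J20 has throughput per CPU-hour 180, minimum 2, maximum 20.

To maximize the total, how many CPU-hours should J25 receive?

Meeting every minimum uses 2+1+1+3+0+1+3+2 = 13 CPU-hours, leaving 75.
Order the jobs by throughput per CPU-hour: J15 240 > J17 220 > J30 210 > J24 190 > J20 180 > J3 130 > J25 110 > J19 70.
J15: +11 to 14 (cap) → 64 left.
Give J17 3 more to hit its cap of 4 → 61 left.
J30: +17 to 20 (cap) → 44 left.
J24: +11 to 13 (cap) → 33 left.
Give J20 18 more to hit its cap of 20 → 15 left.
Give J3 8 more to hit its cap of 9 → 7 left.
Only 7 left; J25 takes them to reach 7.

7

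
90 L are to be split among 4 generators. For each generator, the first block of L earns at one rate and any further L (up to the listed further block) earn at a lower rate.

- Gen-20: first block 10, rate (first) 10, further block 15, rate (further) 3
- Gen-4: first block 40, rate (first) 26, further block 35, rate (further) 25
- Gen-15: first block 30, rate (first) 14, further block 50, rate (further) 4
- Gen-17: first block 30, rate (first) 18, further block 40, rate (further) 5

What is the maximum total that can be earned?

2185

Rank every tier by rate: Gen-4/T1 26 > Gen-4/T2 25 > Gen-17/T1 18 > Gen-15/T1 14 > Gen-20/T1 10 > Gen-17/T2 5 > Gen-15/T2 4 > Gen-20/T2 3.
Gen-4 T1 at 26: fill all 40 → 50 left.
Fill Gen-4 T2 block (35 at 25) → 15 left.
Gen-17/T1: +15 of 30 at 18; pool empty.
Total = 26×40 + 25×35 + 18×15 = 2185.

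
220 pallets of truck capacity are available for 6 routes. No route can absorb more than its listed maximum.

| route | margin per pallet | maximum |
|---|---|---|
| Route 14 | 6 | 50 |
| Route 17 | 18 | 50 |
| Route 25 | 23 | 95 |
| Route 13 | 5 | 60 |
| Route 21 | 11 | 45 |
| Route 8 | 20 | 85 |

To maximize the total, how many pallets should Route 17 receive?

40

Highest margin per pallet first: Route 25 23 > Route 8 20 > Route 17 18 > Route 21 11 > Route 14 6 > Route 13 5.
Give Route 25 95 to hit its cap of 95 → 125 left.
Route 8 takes 85 to reach its cap of 85 → 40 left.
Only 40 left; Route 17 takes them to reach 40.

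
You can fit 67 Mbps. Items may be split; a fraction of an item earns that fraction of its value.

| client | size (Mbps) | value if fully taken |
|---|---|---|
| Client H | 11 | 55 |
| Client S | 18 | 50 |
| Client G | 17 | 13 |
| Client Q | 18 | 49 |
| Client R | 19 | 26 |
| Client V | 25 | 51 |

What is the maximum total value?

Sort by value density: Client H 55/11≈5, Client S 50/18≈2.78, Client Q 49/18≈2.72, Client V 51/25≈2.04, Client R 26/19≈1.37, Client G 13/17≈0.765.
All 11 Mbps of Client H fit (value 55) ; 56 remain.
All 18 Mbps of Client S fit (value 50) ; 38 remain.
Take all of Client Q (18 Mbps, value 49) ; 20 Mbps left.
Only 20 Mbps remain; take 20/25 of Client V for value 51×20/25 = 40.8.
Total value = 194.8.

194.8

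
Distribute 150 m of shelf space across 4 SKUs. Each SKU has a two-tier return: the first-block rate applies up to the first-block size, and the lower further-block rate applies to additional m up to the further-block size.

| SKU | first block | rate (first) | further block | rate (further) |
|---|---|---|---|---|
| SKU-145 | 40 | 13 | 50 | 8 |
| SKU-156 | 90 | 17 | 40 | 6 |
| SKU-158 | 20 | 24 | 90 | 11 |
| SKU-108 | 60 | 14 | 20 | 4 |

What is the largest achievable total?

2570

Order all 8 blocks by rate: SKU-158/T1 24 > SKU-156/T1 17 > SKU-108/T1 14 > SKU-145/T1 13 > SKU-158/T2 11 > SKU-145/T2 8 > SKU-156/T2 6 > SKU-108/T2 4.
SKU-158 T1 at 24: fill all 20 ; 130 left.
Fill SKU-156 T1 block (90 at 17) ; 40 left.
SKU-108 T1 at 14: only 40 left, fill 40.
Total = 24×20 + 17×90 + 14×40 = 2570.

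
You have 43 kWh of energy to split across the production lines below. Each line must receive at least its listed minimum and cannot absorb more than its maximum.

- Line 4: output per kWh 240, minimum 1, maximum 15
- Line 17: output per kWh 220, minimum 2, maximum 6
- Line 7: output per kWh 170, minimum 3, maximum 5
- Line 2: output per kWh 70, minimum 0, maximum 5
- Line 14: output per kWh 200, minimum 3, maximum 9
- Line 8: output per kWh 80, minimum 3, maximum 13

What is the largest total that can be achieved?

Meeting every minimum uses 1+2+3+0+3+3 = 12 kWh, leaving 31.
Order the production lines by output per kWh: Line 4 240 > Line 17 220 > Line 14 200 > Line 7 170 > Line 8 80 > Line 2 70.
Give Line 4 14 more to hit its cap of 15 ; 17 left.
Line 17: +4 to 6 (cap) ; 13 left.
Line 14: +6 to 9 (cap) ; 7 left.
Give Line 7 2 more to hit its cap of 5 ; 5 left.
Line 8 has room for 10 more but only 5 remain, so it gets 8.
Total = 240×15 + 220×6 + 170×5 + 200×9 + 80×8 = 8210.

8210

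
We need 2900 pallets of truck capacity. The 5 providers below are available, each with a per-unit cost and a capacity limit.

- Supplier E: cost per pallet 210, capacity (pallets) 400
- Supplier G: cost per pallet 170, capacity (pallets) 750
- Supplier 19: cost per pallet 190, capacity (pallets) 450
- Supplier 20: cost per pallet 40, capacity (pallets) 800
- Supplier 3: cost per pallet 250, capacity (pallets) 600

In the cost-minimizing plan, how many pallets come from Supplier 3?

500

Cheapest first:
Supplier 20 (40): use full 800 → 2100 pallets to go.
Supplier G (170): use full 750 → 1350 pallets to go.
Supplier 19 at 190: take all 450 pallets → 900 still needed.
Take 400 from Supplier E at 210 → need 500 more.
Supplier 3 (250): take the remaining 500 → done.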